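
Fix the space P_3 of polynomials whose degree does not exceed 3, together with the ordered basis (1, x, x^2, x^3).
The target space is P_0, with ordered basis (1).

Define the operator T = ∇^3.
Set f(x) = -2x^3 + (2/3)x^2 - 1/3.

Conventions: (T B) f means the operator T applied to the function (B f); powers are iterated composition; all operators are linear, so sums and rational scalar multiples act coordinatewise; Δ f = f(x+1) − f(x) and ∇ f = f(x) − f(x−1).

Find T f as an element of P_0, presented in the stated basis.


∇ f = -6x^2 + (22/3)x - 8/3
∇ ∇ f = -12x + 40/3
∇ ∇ ∇ f = -12

g(x) = -12


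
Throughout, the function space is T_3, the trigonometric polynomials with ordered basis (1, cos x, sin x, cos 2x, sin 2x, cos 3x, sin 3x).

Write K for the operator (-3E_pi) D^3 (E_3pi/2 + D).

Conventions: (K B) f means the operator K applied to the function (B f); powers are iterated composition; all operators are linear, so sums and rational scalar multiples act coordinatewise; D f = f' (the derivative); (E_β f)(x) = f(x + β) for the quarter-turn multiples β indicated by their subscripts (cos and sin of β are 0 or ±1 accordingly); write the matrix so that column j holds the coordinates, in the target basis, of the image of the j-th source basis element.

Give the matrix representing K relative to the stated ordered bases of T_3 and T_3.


image of 1: 0
image of cos x: 0
image of sin x: 0
image of cos 2x: -48cos 2x + 24sin 2x
image of sin 2x: -24cos 2x - 48sin 2x
image of cos 3x: 324cos 3x
image of sin 3x: 324sin 3x
each image's coordinates form column j of the matrix

the matrix is [[0, 0, 0, 0, 0, 0, 0]; [0, 0, 0, 0, 0, 0, 0]; [0, 0, 0, 0, 0, 0, 0]; [0, 0, 0, -48, -24, 0, 0]; [0, 0, 0, 24, -48, 0, 0]; [0, 0, 0, 0, 0, 324, 0]; [0, 0, 0, 0, 0, 0, 324]] (rows listed top to bottom)


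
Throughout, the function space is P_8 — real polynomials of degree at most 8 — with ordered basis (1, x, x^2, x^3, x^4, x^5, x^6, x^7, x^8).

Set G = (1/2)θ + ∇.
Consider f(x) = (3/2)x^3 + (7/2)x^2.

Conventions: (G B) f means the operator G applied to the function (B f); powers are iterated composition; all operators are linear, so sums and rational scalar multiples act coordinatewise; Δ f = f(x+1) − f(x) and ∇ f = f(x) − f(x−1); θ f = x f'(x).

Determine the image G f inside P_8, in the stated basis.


θ f = (9/2)x^3 + 7x^2
((1/2)θ) f = (9/4)x^3 + (7/2)x^2
∇ f = (9/2)x^2 + (5/2)x - 2
((1/2)θ + ∇) f = (9/4)x^3 + 8x^2 + (5/2)x - 2

the image equals g(x) = (9/4)x^3 + 8x^2 + (5/2)x - 2


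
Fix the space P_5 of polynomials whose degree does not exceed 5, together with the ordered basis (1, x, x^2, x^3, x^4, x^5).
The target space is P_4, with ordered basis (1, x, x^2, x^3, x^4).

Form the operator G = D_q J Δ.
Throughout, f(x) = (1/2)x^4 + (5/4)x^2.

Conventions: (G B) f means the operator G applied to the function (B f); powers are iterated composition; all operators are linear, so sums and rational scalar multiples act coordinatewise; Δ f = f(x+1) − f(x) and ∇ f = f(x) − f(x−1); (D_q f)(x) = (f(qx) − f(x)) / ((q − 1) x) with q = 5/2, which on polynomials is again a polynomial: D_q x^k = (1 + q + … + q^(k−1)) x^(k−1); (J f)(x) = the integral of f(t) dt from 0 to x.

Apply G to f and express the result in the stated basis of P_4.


the image equals g(x) = (203/16)x^3 + (39/4)x^2 + (63/8)x + 7/4

Δ f = 2x^3 + 3x^2 + (9/2)x + 7/4
J Δ f = (1/2)x^4 + x^3 + (9/4)x^2 + (7/4)x
D_q J Δ f = (203/16)x^3 + (39/4)x^2 + (63/8)x + 7/4


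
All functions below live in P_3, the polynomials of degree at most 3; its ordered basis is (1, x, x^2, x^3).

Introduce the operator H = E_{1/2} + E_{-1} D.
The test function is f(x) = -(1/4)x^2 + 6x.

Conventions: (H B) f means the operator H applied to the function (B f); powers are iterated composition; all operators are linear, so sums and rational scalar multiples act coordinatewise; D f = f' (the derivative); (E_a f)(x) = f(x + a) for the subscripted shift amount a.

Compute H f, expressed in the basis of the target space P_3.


the image equals g(x) = -(1/4)x^2 + (21/4)x + 151/16

E_{1/2} f = -(1/4)x^2 + (23/4)x + 47/16
D f = -(1/2)x + 6
E_{-1} D f = -(1/2)x + 13/2
(E_{1/2} + E_{-1} D) f = -(1/4)x^2 + (21/4)x + 151/16


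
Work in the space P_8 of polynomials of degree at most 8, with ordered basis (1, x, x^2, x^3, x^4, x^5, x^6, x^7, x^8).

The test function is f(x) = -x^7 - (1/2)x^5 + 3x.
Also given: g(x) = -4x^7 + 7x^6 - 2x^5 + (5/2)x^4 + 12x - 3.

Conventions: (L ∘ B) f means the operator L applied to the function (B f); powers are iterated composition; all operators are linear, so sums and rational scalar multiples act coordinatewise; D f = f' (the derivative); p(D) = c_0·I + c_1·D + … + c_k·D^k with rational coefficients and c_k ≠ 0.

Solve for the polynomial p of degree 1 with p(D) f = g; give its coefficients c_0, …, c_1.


D^0 f = -x^7 - (1/2)x^5 + 3x
D^1 f = -7x^6 - (5/2)x^4 + 3
matching coefficients of g against c_0 f + c_1 Df + … from the top degree down determines the c_i
solution: c_0 = 4, c_1 = -1

c_0 = 4, c_1 = -1


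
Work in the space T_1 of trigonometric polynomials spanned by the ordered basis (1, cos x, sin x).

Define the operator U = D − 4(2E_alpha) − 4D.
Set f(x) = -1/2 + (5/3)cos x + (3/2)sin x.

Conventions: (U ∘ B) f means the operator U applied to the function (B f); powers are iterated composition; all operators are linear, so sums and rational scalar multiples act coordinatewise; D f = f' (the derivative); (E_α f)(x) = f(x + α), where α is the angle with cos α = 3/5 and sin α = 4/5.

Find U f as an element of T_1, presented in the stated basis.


the result is g(x) = 4 - (221/10)cos x + (127/15)sin x

D f = (3/2)cos x - (5/3)sin x
E_alpha f = -1/2 + (11/5)cos x - (13/30)sin x
(2E_alpha) f = -1 + (22/5)cos x - (13/15)sin x
(-4(2E_alpha)) f = 4 - (88/5)cos x + (52/15)sin x
D f = (3/2)cos x - (5/3)sin x
(-4D) f = -6cos x + (20/3)sin x
(D − 4(2E_alpha) − 4D) f = 4 - (221/10)cos x + (127/15)sin x


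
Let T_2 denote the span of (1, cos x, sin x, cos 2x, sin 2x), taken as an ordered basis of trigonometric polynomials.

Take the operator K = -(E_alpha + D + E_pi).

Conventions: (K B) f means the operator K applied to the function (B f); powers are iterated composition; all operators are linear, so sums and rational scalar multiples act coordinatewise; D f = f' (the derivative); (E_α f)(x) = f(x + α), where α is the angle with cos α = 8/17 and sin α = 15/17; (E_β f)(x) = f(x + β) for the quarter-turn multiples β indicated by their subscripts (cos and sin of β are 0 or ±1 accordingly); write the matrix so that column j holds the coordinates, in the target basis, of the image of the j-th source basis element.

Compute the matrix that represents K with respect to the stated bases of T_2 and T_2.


the matrix is [[-2, 0, 0, 0, 0]; [0, 9/17, -32/17, 0, 0]; [0, 32/17, 9/17, 0, 0]; [0, 0, 0, -128/289, -818/289]; [0, 0, 0, 818/289, -128/289]] (rows listed top to bottom)

image of 1: -2
image of cos x: (9/17)cos x + (32/17)sin x
image of sin x: -(32/17)cos x + (9/17)sin x
image of cos 2x: -(128/289)cos 2x + (818/289)sin 2x
image of sin 2x: -(818/289)cos 2x - (128/289)sin 2x
each image's coordinates form column j of the matrix


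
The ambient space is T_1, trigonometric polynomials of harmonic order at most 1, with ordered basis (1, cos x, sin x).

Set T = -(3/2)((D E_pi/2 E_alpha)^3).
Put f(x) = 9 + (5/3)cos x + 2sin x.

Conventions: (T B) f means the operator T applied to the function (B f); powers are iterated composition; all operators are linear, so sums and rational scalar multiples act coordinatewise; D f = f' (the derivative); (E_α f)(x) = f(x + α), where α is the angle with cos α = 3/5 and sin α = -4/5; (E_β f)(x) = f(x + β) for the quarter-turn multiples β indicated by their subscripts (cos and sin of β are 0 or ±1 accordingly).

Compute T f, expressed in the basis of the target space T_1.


E_alpha f = 9 - (3/5)cos x + (38/15)sin x
E_pi/2 E_alpha f = 9 + (38/15)cos x + (3/5)sin x
D E_pi/2 E_alpha f = (3/5)cos x - (38/15)sin x
E_alpha (D E_pi/2 E_alpha) f = (179/75)cos x - (26/25)sin x
E_pi/2 E_alpha (D E_pi/2 E_alpha) f = -(26/25)cos x - (179/75)sin x
D E_pi/2 E_alpha (D E_pi/2 E_alpha) f = -(179/75)cos x + (26/25)sin x
E_alpha (D E_pi/2 E_alpha) (D E_pi/2 E_alpha) f = -(283/125)cos x - (482/375)sin x
E_pi/2 E_alpha (D E_pi/2 E_alpha) (D E_pi/2 E_alpha) f = -(482/375)cos x + (283/125)sin x
D E_pi/2 E_alpha (D E_pi/2 E_alpha) (D E_pi/2 E_alpha) f = (283/125)cos x + (482/375)sin x
(-(3/2)((D E_pi/2 E_alpha)^3)) f = -(849/250)cos x - (241/125)sin x

g(x) = -(849/250)cos x - (241/125)sin x


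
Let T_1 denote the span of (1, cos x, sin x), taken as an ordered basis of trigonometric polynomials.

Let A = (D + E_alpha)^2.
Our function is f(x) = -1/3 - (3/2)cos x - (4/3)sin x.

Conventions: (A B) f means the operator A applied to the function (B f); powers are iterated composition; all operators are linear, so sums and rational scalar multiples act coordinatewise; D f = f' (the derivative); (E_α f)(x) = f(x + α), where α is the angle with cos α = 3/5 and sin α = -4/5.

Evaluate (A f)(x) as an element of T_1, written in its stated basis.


D f = -(4/3)cos x + (3/2)sin x
E_alpha f = -1/3 + (1/6)cos x - 2sin x
(D + E_alpha) f = -1/3 - (7/6)cos x - (1/2)sin x
D (D + E_alpha) f = -(1/2)cos x + (7/6)sin x
E_alpha (D + E_alpha) f = -1/3 - (3/10)cos x - (37/30)sin x
(D + E_alpha) (D + E_alpha) f = -1/3 - (4/5)cos x - (1/15)sin x

g(x) = -1/3 - (4/5)cos x - (1/15)sin x


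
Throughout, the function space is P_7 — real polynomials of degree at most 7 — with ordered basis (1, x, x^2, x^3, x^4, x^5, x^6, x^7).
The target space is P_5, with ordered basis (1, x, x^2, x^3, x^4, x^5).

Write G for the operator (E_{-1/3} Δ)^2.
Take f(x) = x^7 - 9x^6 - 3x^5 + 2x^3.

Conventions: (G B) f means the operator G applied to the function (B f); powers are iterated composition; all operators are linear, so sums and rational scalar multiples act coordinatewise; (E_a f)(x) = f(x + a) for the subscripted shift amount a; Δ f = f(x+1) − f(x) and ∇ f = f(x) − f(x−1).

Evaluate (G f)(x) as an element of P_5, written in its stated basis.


Δ f = 7x^6 - 33x^5 - 115x^4 - 175x^3 - 138x^2 - 56x - 9
E_{-1/3} Δ f = 7x^6 - 47x^5 - (145/3)x^4 - (1715/27)x^3 - (706/27)x^2 - (608/81)x - 335/729
Δ (E_{-1/3} Δ) f = 42x^5 - 130x^4 - (1570/3)x^3 - (7610/9)x^2 - (16988/27)x - 15026/81
E_{-1/3} Δ (E_{-1/3} Δ) f = 42x^5 - 200x^4 - (910/3)x^3 - (3820/9)x^2 - (5888/27)x - 4222/81

g(x) = 42x^5 - 200x^4 - (910/3)x^3 - (3820/9)x^2 - (5888/27)x - 4222/81


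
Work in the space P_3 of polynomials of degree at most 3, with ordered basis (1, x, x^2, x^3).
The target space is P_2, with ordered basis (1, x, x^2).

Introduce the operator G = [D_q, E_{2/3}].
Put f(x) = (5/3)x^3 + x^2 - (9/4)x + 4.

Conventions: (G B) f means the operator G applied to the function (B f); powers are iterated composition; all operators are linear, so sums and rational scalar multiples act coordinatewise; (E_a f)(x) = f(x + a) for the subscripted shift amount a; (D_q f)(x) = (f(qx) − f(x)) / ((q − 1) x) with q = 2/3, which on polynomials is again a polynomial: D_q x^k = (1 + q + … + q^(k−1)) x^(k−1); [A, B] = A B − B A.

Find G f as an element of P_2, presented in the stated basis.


E_{2/3} f = (5/3)x^3 + (13/3)x^2 + (47/36)x + 557/162
D_q E_{2/3} f = (95/27)x^2 + (65/9)x + 47/36
D_q f = (95/27)x^2 + (5/3)x - 9/4
E_{2/3} D_q f = (95/27)x^2 + (515/81)x + 413/972
[D_q, E_{2/3}] f = (70/81)x + 214/243

the result is g(x) = (70/81)x + 214/243


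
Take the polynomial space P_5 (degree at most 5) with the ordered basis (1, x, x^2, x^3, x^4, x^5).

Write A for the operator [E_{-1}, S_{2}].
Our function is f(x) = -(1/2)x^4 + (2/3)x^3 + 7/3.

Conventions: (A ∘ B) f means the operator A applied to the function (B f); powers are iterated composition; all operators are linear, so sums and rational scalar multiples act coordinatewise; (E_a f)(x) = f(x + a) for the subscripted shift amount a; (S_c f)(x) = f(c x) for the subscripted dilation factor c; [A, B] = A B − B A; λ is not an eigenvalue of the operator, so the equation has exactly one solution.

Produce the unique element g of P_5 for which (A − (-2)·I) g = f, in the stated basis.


g(x) = -(1/4)x^4 - (11/3)x^3 - 13x^2 + 233/24

write g with unknown coordinates in the stated basis and equate coefficients in (A − (-2)·I) g = f
solving from the highest basis element down gives g = -(1/4)x^4 - (11/3)x^3 - 13x^2 + 233/24
check: A g = 8x^3 + 26x^2 - 205/12
so A g − (-2)·g = -(1/2)x^4 + (2/3)x^3 + 7/3 = f ✓


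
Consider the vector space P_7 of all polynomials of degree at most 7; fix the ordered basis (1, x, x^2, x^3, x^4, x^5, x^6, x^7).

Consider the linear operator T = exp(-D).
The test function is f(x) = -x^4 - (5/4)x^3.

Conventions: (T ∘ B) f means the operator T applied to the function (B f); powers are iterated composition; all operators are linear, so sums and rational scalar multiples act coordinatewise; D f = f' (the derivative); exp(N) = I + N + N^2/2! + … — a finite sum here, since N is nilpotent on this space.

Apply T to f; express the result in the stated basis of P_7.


order-1 term: 4x^3 + (15/4)x^2
order-2 term: -6x^2 - (15/4)x
order-3 term: 4x + 5/4
order-4 term: -1
the series for exp(-D) f terminates at order 4
exp(-D) f = -x^4 + (11/4)x^3 - (9/4)x^2 + (1/4)x + 1/4

the image equals g(x) = -x^4 + (11/4)x^3 - (9/4)x^2 + (1/4)x + 1/4


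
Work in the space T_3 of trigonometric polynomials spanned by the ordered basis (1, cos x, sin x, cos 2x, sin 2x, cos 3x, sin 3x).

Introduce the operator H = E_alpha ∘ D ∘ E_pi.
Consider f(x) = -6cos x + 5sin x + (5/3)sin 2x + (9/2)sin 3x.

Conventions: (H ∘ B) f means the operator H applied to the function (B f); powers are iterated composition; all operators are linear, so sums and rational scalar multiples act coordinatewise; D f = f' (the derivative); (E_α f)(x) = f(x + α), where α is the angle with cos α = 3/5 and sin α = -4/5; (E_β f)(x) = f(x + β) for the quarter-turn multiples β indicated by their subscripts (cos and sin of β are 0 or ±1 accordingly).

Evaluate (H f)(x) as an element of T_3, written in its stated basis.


g(x) = (9/5)cos x - (38/5)sin x - (14/15)cos 2x + (16/5)sin 2x + (3159/250)cos 3x - (594/125)sin 3x

E_pi f = 6cos x - 5sin x + (5/3)sin 2x - (9/2)sin 3x
D E_pi f = -5cos x - 6sin x + (10/3)cos 2x - (27/2)cos 3x
E_alpha D E_pi f = (9/5)cos x - (38/5)sin x - (14/15)cos 2x + (16/5)sin 2x + (3159/250)cos 3x - (594/125)sin 3x


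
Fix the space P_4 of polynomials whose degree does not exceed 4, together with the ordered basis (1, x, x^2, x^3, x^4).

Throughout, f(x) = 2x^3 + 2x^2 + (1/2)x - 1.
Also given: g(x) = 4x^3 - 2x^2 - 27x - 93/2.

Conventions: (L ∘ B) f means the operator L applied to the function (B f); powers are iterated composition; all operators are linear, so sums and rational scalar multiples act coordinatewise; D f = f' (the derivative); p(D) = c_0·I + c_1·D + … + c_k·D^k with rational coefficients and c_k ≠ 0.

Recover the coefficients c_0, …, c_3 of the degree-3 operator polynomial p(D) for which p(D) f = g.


p(D) = 2·I − D − 2·D^2 − 3·D^3, i.e. c_0 = 2, c_1 = -1, c_2 = -2, c_3 = -3

D^0 f = 2x^3 + 2x^2 + (1/2)x - 1
D^1 f = 6x^2 + 4x + 1/2
D^2 f = 12x + 4
D^3 f = 12
matching coefficients of g against c_0 f + c_1 Df + … from the top degree down determines the c_i
solution: c_0 = 2, c_1 = -1, c_2 = -2, c_3 = -3


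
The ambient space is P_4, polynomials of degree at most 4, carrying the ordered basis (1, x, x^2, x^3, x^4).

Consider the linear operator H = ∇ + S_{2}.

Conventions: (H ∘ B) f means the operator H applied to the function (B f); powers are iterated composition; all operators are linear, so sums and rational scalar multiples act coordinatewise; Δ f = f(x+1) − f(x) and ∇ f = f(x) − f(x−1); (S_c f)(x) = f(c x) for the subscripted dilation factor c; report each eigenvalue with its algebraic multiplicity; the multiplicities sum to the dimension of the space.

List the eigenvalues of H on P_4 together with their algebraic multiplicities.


image of 1: 1
image of x: 2x + 1
image of x^2: 4x^2 + 2x - 1
image of x^3: 8x^3 + 3x^2 - 3x + 1
image of x^4: 16x^4 + 4x^3 - 6x^2 + 4x - 1
the matrix is upper triangular; its diagonal is (1, 2, 4, 8, 16)
for a triangular matrix the eigenvalues are the diagonal entries, with algebraic multiplicity their repetition count

λ = 1 (multiplicity 1), λ = 2 (multiplicity 1), λ = 4 (multiplicity 1), λ = 8 (multiplicity 1), λ = 16 (multiplicity 1)


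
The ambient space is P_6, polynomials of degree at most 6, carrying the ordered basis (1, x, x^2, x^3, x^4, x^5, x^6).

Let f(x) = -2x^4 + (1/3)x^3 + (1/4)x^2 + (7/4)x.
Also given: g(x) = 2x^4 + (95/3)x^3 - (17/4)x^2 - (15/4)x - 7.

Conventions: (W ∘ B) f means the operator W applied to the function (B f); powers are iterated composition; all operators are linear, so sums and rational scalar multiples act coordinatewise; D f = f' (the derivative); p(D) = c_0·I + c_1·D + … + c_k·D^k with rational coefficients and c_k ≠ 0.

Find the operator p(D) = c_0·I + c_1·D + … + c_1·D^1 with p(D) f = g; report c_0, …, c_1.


p(D) = -I − 4·D, i.e. c_0 = -1, c_1 = -4

D^0 f = -2x^4 + (1/3)x^3 + (1/4)x^2 + (7/4)x
D^1 f = -8x^3 + x^2 + (1/2)x + 7/4
matching coefficients of g against c_0 f + c_1 Df + … from the top degree down determines the c_i
solution: c_0 = -1, c_1 = -4


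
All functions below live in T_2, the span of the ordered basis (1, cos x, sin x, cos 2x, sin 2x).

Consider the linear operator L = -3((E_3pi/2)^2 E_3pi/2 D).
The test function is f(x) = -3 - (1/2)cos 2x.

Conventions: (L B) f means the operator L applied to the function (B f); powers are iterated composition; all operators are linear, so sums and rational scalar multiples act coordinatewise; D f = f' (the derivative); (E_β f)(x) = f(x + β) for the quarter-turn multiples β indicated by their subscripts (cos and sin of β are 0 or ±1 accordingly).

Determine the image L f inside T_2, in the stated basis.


the result is g(x) = 3sin 2x

D f = sin 2x
E_3pi/2 D f = -sin 2x
E_3pi/2 E_3pi/2 D f = sin 2x
E_3pi/2 E_3pi/2 E_3pi/2 D f = -sin 2x
(-3((E_3pi/2)^2 E_3pi/2 D)) f = 3sin 2x


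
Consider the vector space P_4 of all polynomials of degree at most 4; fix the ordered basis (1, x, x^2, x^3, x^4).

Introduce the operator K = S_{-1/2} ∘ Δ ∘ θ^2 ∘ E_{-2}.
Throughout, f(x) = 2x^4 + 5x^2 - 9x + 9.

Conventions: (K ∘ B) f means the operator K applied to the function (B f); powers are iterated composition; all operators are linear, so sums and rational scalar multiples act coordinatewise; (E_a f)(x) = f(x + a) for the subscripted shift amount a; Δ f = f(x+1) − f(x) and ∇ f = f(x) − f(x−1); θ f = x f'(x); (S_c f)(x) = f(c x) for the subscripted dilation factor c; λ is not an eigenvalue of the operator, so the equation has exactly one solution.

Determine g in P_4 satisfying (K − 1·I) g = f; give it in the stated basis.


write g with unknown coordinates in the stated basis and equate coefficients in (K − 1·I) g = f
solving from the highest basis element down gives g = -2x^4 + 16x^3 + 163x^2 - 435x - 508
check: K g = 16x^3 + 168x^2 - 444x - 499
so K g − 1·g = 2x^4 + 5x^2 - 9x + 9 = f ✓

the result is g(x) = -2x^4 + 16x^3 + 163x^2 - 435x - 508


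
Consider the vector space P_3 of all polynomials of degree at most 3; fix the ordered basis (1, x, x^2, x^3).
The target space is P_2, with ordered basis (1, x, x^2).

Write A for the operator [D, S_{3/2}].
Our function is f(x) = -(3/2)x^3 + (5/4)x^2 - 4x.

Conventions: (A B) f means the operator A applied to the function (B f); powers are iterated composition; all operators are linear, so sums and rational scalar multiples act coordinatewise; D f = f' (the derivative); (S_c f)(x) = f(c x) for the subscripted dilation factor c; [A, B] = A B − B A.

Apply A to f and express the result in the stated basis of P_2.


the image equals g(x) = -(81/16)x^2 + (15/8)x - 2

S_{3/2} f = -(81/16)x^3 + (45/16)x^2 - 6x
D S_{3/2} f = -(243/16)x^2 + (45/8)x - 6
D f = -(9/2)x^2 + (5/2)x - 4
S_{3/2} D f = -(81/8)x^2 + (15/4)x - 4
[D, S_{3/2}] f = -(81/16)x^2 + (15/8)x - 2


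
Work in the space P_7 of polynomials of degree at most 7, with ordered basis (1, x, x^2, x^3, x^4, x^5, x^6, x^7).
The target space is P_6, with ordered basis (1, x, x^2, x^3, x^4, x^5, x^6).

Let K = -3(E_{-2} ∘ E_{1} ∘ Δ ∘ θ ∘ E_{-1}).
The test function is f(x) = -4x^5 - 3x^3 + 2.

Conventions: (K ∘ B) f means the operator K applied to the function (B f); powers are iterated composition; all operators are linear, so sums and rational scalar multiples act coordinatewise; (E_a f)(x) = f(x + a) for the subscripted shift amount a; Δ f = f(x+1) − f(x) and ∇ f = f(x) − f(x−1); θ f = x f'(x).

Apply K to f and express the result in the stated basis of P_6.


the image equals g(x) = 300x^4 - 1560x^3 + 3201x^2 - 3009x + 1068

E_{-1} f = -4x^5 + 20x^4 - 43x^3 + 49x^2 - 29x + 9
θ E_{-1} f = -20x^5 + 80x^4 - 129x^3 + 98x^2 - 29x
Δ θ E_{-1} f = -100x^4 + 120x^3 - 107x^2 + 29x
E_{1} (Δ ∘ θ ∘ E_{-1}) f = -100x^4 - 280x^3 - 347x^2 - 225x - 58
E_{-2} E_{1} (Δ ∘ θ ∘ E_{-1}) f = -100x^4 + 520x^3 - 1067x^2 + 1003x - 356
(-3(E_{-2} ∘ E_{1} ∘ Δ ∘ θ ∘ E_{-1})) f = 300x^4 - 1560x^3 + 3201x^2 - 3009x + 1068


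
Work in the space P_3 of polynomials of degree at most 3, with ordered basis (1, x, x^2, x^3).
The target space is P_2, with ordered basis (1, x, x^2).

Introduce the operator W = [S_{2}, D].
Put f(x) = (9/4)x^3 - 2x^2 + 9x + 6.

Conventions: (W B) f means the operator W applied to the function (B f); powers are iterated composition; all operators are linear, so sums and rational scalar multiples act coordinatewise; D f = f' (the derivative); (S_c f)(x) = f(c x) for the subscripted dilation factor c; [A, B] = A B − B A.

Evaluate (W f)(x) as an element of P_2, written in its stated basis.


the image equals g(x) = -27x^2 + 8x - 9

D f = (27/4)x^2 - 4x + 9
S_{2} D f = 27x^2 - 8x + 9
S_{2} f = 18x^3 - 8x^2 + 18x + 6
D S_{2} f = 54x^2 - 16x + 18
[S_{2}, D] f = -27x^2 + 8x - 9


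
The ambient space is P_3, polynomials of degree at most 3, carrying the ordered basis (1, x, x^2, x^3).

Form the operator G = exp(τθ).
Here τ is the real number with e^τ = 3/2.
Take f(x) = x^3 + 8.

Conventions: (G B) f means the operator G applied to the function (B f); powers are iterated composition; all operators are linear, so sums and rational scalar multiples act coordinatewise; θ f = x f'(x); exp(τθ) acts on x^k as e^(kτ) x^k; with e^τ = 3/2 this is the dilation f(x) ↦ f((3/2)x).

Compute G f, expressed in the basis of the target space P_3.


the result is g(x) = (27/8)x^3 + 8

exp(τθ) x^k = e^(kτ) x^k; with e^τ = 3/2 this sends x^k to (3/2)^k x^k
x^3 ↦ 27/8 x^3
applying this coordinatewise to f: exp(τθ) f = (27/8)x^3 + 8


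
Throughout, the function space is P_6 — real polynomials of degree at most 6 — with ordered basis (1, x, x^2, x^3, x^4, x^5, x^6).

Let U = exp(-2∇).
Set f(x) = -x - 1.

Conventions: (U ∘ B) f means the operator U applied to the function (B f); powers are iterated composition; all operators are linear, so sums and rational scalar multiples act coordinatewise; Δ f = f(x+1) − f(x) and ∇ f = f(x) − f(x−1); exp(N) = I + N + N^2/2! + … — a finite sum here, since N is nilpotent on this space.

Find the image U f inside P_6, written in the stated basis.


g(x) = -x + 1

order-1 term: 2
the series for exp(-2∇) f terminates at order 1
exp(-2∇) f = -x + 1


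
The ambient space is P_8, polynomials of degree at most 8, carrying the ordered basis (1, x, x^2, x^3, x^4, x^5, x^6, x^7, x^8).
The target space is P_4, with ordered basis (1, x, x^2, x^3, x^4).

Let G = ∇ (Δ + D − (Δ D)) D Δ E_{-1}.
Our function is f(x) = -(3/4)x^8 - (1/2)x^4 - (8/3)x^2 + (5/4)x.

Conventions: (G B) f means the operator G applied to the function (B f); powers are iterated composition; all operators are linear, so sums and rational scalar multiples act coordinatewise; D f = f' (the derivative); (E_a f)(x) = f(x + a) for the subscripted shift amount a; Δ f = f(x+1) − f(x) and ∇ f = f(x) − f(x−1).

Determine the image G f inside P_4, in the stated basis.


E_{-1} f = -(3/4)x^8 + 6x^7 - 21x^6 + 42x^5 - 53x^4 + 44x^3 - (80/3)x^2 + (175/12)x - 31/6
Δ E_{-1} f = -6x^7 + 21x^6 - 42x^5 + (105/2)x^4 - 44x^3 + 24x^2 - (40/3)x + 31/6
D Δ E_{-1} f = -42x^6 + 126x^5 - 210x^4 + 210x^3 - 132x^2 + 48x - 40/3
Δ (D Δ E_{-1}) f = -252x^5 - 420x^3 - 96x
D (D Δ E_{-1}) f = -252x^5 + 630x^4 - 840x^3 + 630x^2 - 264x + 48
D (D Δ E_{-1}) f = -252x^5 + 630x^4 - 840x^3 + 630x^2 - 264x + 48
Δ D (D Δ E_{-1}) f = -1260x^4 - 1260x^2 - 96
(-(Δ D)) (D Δ E_{-1}) f = 1260x^4 + 1260x^2 + 96
(Δ + D − (Δ D)) (D Δ E_{-1}) f = -504x^5 + 1890x^4 - 1260x^3 + 1890x^2 - 360x + 144
∇ (Δ + D − (Δ D)) (D Δ E_{-1}) f = -2520x^4 + 12600x^3 - 20160x^2 + 17640x - 5904

the image equals g(x) = -2520x^4 + 12600x^3 - 20160x^2 + 17640x - 5904


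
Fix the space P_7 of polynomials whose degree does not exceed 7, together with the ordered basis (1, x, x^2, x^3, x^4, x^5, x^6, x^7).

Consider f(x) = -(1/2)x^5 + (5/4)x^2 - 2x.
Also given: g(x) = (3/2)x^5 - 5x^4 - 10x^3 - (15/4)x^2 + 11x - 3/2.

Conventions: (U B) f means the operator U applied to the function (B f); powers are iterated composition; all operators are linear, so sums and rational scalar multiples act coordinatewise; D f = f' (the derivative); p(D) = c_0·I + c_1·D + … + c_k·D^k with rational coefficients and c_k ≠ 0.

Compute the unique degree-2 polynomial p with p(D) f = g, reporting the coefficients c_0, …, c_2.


D^0 f = -(1/2)x^5 + (5/4)x^2 - 2x
D^1 f = -(5/2)x^4 + (5/2)x - 2
D^2 f = -10x^3 + 5/2
matching coefficients of g against c_0 f + c_1 Df + … from the top degree down determines the c_i
solution: c_0 = -3, c_1 = 2, c_2 = 1

p(D) = -3·I + 2·D + D^2, i.e. c_0 = -3, c_1 = 2, c_2 = 1


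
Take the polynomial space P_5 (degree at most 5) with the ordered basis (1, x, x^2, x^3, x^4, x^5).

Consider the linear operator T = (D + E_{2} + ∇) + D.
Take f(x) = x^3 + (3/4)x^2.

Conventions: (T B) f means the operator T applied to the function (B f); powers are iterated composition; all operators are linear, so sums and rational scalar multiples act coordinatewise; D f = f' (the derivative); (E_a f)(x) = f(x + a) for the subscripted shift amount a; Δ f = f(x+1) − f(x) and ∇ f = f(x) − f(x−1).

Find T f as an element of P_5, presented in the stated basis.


D f = 3x^2 + (3/2)x
E_{2} f = x^3 + (27/4)x^2 + 15x + 11
∇ f = 3x^2 - (3/2)x + 1/4
(D + E_{2} + ∇) f = x^3 + (51/4)x^2 + 15x + 45/4
D f = 3x^2 + (3/2)x
((D + E_{2} + ∇) + D) f = x^3 + (63/4)x^2 + (33/2)x + 45/4

the image equals g(x) = x^3 + (63/4)x^2 + (33/2)x + 45/4


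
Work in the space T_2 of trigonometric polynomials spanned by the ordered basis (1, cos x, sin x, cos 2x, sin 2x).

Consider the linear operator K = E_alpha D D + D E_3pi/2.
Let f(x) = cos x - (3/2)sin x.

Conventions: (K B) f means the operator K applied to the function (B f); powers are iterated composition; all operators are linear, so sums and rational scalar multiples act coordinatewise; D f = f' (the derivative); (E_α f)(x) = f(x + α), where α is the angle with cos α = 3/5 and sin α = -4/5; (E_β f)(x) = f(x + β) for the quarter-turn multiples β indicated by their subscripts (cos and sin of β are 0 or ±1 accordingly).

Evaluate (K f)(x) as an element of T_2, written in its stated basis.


D f = -(3/2)cos x - sin x
D D f = -cos x + (3/2)sin x
E_alpha D D f = -(9/5)cos x + (1/10)sin x
E_3pi/2 f = (3/2)cos x + sin x
D E_3pi/2 f = cos x - (3/2)sin x
(E_alpha D D + D E_3pi/2) f = -(4/5)cos x - (7/5)sin x

g(x) = -(4/5)cos x - (7/5)sin x


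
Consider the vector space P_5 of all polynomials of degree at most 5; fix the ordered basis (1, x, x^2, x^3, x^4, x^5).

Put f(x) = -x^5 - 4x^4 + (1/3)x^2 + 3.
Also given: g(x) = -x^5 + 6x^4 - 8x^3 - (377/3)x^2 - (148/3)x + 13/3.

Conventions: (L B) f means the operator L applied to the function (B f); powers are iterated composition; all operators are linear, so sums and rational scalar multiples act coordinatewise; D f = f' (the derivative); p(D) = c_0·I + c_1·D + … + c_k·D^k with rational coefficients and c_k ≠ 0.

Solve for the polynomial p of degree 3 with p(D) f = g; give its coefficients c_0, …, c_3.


c_0 = 1, c_1 = -2, c_2 = 2, c_3 = 1/2

D^0 f = -x^5 - 4x^4 + (1/3)x^2 + 3
D^1 f = -5x^4 - 16x^3 + (2/3)x
D^2 f = -20x^3 - 48x^2 + 2/3
D^3 f = -60x^2 - 96x
matching coefficients of g against c_0 f + c_1 Df + … from the top degree down determines the c_i
solution: c_0 = 1, c_1 = -2, c_2 = 2, c_3 = 1/2


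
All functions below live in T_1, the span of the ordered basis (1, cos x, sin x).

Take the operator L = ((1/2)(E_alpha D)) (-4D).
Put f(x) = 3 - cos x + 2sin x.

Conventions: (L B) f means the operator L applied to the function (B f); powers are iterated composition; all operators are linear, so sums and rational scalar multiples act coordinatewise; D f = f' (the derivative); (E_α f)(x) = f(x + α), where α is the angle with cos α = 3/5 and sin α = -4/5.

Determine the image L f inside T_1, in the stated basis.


g(x) = -(22/5)cos x + (4/5)sin x

D f = 2cos x + sin x
(-4D) f = -8cos x - 4sin x
D (-4D) f = -4cos x + 8sin x
E_alpha D (-4D) f = -(44/5)cos x + (8/5)sin x
((1/2)(E_alpha D)) (-4D) f = -(22/5)cos x + (4/5)sin x


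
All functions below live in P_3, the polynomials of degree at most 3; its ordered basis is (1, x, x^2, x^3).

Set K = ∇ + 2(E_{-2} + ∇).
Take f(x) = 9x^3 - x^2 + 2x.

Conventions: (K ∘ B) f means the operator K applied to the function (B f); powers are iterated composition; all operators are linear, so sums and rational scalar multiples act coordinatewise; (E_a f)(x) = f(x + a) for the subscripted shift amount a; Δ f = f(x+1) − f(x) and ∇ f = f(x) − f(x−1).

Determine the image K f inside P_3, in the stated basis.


the image equals g(x) = 18x^3 - 29x^2 + 141x - 124

∇ f = 27x^2 - 29x + 12
E_{-2} f = 9x^3 - 55x^2 + 114x - 80
∇ f = 27x^2 - 29x + 12
(E_{-2} + ∇) f = 9x^3 - 28x^2 + 85x - 68
(2(E_{-2} + ∇)) f = 18x^3 - 56x^2 + 170x - 136
(∇ + 2(E_{-2} + ∇)) f = 18x^3 - 29x^2 + 141x - 124


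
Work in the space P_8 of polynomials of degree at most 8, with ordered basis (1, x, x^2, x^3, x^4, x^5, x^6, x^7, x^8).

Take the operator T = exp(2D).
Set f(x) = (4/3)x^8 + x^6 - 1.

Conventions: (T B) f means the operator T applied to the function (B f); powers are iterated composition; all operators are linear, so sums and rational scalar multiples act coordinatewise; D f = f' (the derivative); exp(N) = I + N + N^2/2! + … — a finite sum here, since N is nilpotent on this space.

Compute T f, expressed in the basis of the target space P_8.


g(x) = (4/3)x^8 + (64/3)x^7 + (451/3)x^6 + (1828/3)x^5 + (4660/3)x^4 + (7648/3)x^3 + (7888/3)x^2 + (4672/3)x + 1213/3

order-1 term: (64/3)x^7 + 12x^5
order-2 term: (448/3)x^6 + 60x^4
order-3 term: (1792/3)x^5 + 160x^3
order-4 term: (4480/3)x^4 + 240x^2
order-5 term: (7168/3)x^3 + 192x
order-6 term: (7168/3)x^2 + 64
order-7 term: (4096/3)x
order-8 term: 1024/3
the series for exp(2D) f terminates at order 8
exp(2D) f = (4/3)x^8 + (64/3)x^7 + (451/3)x^6 + (1828/3)x^5 + (4660/3)x^4 + (7648/3)x^3 + (7888/3)x^2 + (4672/3)x + 1213/3


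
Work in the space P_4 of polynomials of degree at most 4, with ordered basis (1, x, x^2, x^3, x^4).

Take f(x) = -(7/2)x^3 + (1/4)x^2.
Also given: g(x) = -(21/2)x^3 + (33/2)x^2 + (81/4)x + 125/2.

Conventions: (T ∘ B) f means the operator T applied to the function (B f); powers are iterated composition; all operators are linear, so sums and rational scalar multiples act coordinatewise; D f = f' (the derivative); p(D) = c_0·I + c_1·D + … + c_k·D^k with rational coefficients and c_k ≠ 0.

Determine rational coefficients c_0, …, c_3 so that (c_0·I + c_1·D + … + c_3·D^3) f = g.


p(D) = 3·I − (3/2)·D − D^2 − 3·D^3, i.e. c_0 = 3, c_1 = -3/2, c_2 = -1, c_3 = -3

D^0 f = -(7/2)x^3 + (1/4)x^2
D^1 f = -(21/2)x^2 + (1/2)x
D^2 f = -21x + 1/2
D^3 f = -21
matching coefficients of g against c_0 f + c_1 Df + … from the top degree down determines the c_i
solution: c_0 = 3, c_1 = -3/2, c_2 = -1, c_3 = -3


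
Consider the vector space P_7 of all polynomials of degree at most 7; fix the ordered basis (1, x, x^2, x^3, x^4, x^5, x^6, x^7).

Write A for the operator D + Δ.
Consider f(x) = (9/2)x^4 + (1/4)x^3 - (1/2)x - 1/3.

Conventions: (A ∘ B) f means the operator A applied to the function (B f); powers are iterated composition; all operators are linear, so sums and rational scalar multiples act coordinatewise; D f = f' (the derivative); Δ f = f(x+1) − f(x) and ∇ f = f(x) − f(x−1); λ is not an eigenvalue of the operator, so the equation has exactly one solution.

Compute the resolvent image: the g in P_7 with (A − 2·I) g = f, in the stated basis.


write g with unknown coordinates in the stated basis and equate coefficients in (A − 2·I) g = f
solving from the highest basis element down gives g = -(9/4)x^4 - (73/8)x^3 - (273/8)x^2 - (1379/16)x - 5221/48
check: A g = -18x^3 - (273/4)x^2 - (1383/8)x - 1743/8
so A g − 2·g = (9/2)x^4 + (1/4)x^3 - (1/2)x - 1/3 = f ✓

the result is g(x) = -(9/4)x^4 - (73/8)x^3 - (273/8)x^2 - (1379/16)x - 5221/48


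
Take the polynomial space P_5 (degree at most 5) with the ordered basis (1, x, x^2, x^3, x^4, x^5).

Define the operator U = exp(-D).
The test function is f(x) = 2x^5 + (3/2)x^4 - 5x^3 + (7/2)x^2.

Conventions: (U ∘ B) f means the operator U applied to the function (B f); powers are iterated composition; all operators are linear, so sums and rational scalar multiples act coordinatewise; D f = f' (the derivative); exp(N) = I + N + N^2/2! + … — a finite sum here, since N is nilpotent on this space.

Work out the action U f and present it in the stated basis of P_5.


order-1 term: -10x^4 - 6x^3 + 15x^2 - 7x
order-2 term: 20x^3 + 9x^2 - 15x + 7/2
order-3 term: -20x^2 - 6x + 5
order-4 term: 10x + 3/2
order-5 term: -2
the series for exp(-D) f terminates at order 5
exp(-D) f = 2x^5 - (17/2)x^4 + 9x^3 + (15/2)x^2 - 18x + 8

the image equals g(x) = 2x^5 - (17/2)x^4 + 9x^3 + (15/2)x^2 - 18x + 8


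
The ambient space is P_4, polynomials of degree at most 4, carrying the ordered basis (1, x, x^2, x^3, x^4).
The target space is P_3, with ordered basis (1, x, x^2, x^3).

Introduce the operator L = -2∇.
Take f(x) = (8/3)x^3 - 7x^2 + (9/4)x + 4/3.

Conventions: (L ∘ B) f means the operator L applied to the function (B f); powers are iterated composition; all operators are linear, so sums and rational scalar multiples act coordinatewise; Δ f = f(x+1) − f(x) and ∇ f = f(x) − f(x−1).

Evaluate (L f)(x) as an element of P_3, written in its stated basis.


∇ f = 8x^2 - 22x + 143/12
(-2∇) f = -16x^2 + 44x - 143/6

the image equals g(x) = -16x^2 + 44x - 143/6


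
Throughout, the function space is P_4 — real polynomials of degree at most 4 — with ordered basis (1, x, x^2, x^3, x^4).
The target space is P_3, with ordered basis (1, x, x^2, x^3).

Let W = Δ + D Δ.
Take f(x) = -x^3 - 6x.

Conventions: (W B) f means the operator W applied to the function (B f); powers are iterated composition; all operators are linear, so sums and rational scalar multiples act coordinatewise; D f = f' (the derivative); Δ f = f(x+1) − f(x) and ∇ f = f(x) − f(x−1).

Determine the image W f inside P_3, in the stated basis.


Δ f = -3x^2 - 3x - 7
Δ f = -3x^2 - 3x - 7
D Δ f = -6x - 3
(Δ + D Δ) f = -3x^2 - 9x - 10

the image equals g(x) = -3x^2 - 9x - 10


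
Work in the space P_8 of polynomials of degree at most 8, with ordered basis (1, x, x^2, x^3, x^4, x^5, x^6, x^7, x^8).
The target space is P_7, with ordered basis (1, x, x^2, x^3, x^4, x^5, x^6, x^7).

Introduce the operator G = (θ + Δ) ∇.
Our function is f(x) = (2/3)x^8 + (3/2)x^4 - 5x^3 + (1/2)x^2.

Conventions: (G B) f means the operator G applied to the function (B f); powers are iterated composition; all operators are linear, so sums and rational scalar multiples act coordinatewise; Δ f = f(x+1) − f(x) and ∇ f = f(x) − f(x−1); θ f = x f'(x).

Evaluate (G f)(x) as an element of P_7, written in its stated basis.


g(x) = (112/3)x^7 - (224/3)x^6 + (560/3)x^5 - (280/3)x^4 + 130x^3 - 30x^2 - (8/3)x + 16/3

∇ f = (16/3)x^7 - (56/3)x^6 + (112/3)x^5 - (140/3)x^4 + (130/3)x^3 - (128/3)x^2 + (82/3)x - 23/3
θ ∇ f = (112/3)x^7 - 112x^6 + (560/3)x^5 - (560/3)x^4 + 130x^3 - (256/3)x^2 + (82/3)x
Δ ∇ f = (112/3)x^6 + (280/3)x^4 + (166/3)x^2 - 30x + 16/3
(θ + Δ) ∇ f = (112/3)x^7 - (224/3)x^6 + (560/3)x^5 - (280/3)x^4 + 130x^3 - 30x^2 - (8/3)x + 16/3


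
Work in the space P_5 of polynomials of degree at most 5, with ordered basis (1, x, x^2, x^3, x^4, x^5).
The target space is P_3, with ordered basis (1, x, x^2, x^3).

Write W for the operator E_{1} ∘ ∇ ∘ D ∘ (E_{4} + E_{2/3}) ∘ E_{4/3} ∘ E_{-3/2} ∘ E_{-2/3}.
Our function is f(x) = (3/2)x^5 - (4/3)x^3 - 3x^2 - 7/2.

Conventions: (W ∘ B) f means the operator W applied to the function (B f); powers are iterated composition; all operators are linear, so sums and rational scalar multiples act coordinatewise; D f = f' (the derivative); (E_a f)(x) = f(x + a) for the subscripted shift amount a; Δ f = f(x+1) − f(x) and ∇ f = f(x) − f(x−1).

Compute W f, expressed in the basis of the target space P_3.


E_{-2/3} f = (3/2)x^5 - 5x^4 + (16/3)x^3 - (43/9)x^2 + (100/27)x - 751/162
E_{-3/2} E_{-2/3} f = (3/2)x^5 - (65/4)x^4 + (829/12)x^3 - (10577/72)x^2 + (137813/864)x - 392141/5184
E_{4/3} E_{-3/2} E_{-2/3} f = (3/2)x^5 - (25/4)x^4 + (109/12)x^3 - (601/72)x^2 + (5045/864)x - 28069/5184
E_{4} E_{4/3} E_{-3/2} E_{-2/3} f = (3/2)x^5 + (95/4)x^4 + (1789/12)x^3 + (33167/72)x^2 + (600533/864)x + 2082515/5184
E_{2/3} E_{4/3} E_{-3/2} E_{-2/3} f = (3/2)x^5 - (5/4)x^4 - (11/12)x^3 - (173/72)x^2 + (773/864)x - 18545/5184
(E_{4} + E_{2/3}) E_{4/3} E_{-3/2} E_{-2/3} f = 3x^5 + (45/2)x^4 + (889/6)x^3 + (1833/4)x^2 + (300653/432)x + 114665/288
D (E_{4} + E_{2/3}) E_{4/3} E_{-3/2} E_{-2/3} f = 15x^4 + 90x^3 + (889/2)x^2 + (1833/2)x + 300653/432
∇ D (E_{4} + E_{2/3}) E_{4/3} E_{-3/2} E_{-2/3} f = 60x^3 + 180x^2 + 679x + 547
E_{1} ∇ D (E_{4} + E_{2/3}) E_{4/3} E_{-3/2} E_{-2/3} f = 60x^3 + 360x^2 + 1219x + 1466

the image equals g(x) = 60x^3 + 360x^2 + 1219x + 1466


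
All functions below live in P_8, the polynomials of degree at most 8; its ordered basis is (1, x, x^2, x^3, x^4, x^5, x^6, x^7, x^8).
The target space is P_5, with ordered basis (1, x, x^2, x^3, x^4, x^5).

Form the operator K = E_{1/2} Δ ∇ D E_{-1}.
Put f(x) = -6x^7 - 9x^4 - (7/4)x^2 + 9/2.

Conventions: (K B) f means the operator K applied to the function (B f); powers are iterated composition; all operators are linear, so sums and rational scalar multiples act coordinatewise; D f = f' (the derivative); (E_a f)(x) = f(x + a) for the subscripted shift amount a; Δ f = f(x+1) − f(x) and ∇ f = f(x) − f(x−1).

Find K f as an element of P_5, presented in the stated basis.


E_{-1} f = -6x^7 + 42x^6 - 126x^5 + 201x^4 - 174x^3 + (281/4)x^2 - (5/2)x - 1/4
D E_{-1} f = -42x^6 + 252x^5 - 630x^4 + 804x^3 - 522x^2 + (281/2)x - 5/2
∇ (D E_{-1}) f = -252x^5 + 1890x^4 - 5880x^3 + 9342x^2 - 7488x + 4781/2
Δ ∇ (D E_{-1}) f = -1260x^4 + 5040x^3 - 8820x^2 + 7344x - 2388
E_{1/2} (Δ ∇) (D E_{-1}) f = -1260x^4 + 2520x^3 - 3150x^2 + 1674x - 1479/4

the image equals g(x) = -1260x^4 + 2520x^3 - 3150x^2 + 1674x - 1479/4


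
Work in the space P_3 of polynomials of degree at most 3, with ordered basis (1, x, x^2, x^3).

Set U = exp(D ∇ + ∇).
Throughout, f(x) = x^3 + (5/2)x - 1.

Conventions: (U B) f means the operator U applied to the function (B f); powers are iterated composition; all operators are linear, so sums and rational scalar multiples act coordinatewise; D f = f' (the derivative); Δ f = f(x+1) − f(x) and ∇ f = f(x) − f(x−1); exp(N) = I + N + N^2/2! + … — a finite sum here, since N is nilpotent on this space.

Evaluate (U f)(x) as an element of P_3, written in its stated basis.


the image equals g(x) = x^3 + 3x^2 + (17/2)x + 7/2

order-1 term: 3x^2 + 3x + 1/2
order-2 term: 3x + 3
order-3 term: 1
the series for exp(D ∇ + ∇) f terminates at order 3
exp(D ∇ + ∇) f = x^3 + 3x^2 + (17/2)x + 7/2
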